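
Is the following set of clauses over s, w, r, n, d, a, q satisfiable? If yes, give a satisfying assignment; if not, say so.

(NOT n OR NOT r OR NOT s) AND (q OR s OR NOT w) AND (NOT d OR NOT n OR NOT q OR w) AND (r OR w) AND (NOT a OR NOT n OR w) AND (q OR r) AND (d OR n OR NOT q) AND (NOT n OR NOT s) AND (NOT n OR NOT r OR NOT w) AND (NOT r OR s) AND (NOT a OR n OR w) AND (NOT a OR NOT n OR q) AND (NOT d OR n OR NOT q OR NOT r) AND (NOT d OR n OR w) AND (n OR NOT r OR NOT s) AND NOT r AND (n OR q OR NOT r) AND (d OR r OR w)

Unit clause (NOT r) forces r = False.
In (r OR w) only w is left, so w = True.
In (q OR r) only q is left, so q = True.
Set s = False.
Set n = True.
Set d = False.
Set a = True.
All clauses satisfied.

s = False; w = True; r = False; n = True; d = False; a = True; q = True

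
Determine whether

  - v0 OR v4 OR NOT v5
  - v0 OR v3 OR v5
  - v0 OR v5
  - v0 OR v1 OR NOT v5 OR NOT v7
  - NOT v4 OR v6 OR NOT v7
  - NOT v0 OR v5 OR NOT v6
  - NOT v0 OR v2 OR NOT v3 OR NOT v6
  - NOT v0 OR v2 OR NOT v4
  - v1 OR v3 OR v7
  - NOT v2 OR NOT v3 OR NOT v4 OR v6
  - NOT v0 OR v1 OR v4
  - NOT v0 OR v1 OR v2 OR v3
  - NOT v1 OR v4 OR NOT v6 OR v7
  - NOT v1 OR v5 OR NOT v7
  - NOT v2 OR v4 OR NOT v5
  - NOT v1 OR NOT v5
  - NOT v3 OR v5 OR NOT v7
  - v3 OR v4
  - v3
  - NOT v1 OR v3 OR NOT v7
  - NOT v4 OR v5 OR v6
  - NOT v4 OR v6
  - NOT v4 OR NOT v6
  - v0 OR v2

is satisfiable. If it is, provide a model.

v0 = True, v1 = True, v2 = False, v3 = True, v4 = False, v5 = False, v6 = False, v7 = False

Unit clause (v3) forces v3 = True.
Set v0 = True.
Try v1 = False:
  (NOT v0 OR v1 OR v4) forces v4 = True.
  (NOT v0 OR v2 OR NOT v4) forces v2 = True.
  (NOT v2 OR NOT v3 OR NOT v4 OR v6) forces v6 = True.
  clause (NOT v4 OR NOT v6) is falsified — backtrack.
So v1 = True.
  then (NOT v1 OR NOT v5) forces v5 = False.
  then (NOT v3 OR v5 OR NOT v7) forces v7 = False.
  then (NOT v0 OR v5 OR NOT v6) forces v6 = False.
  then (NOT v4 OR v5 OR v6) forces v4 = False.
Set v2 = False.
All clauses satisfied.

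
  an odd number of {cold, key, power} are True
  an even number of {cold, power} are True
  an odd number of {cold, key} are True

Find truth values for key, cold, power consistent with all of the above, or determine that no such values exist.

key = True; cold = False; power = False

{cold, key, power}: 1 true → odd ✓
{cold, power}: 0 true → even ✓
{cold, key}: 1 true → odd ✓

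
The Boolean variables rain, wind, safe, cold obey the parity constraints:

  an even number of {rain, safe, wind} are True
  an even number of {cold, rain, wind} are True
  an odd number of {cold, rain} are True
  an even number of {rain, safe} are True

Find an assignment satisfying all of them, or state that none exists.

Adding constraints 1, 2, 3, 4 mod 2: every variable appears an even number of times on the left, so the left side is 0.
But the right sides sum to 1 (mod 2). 0 ≠ 1 — the system is inconsistent.

UNSATISFIABLE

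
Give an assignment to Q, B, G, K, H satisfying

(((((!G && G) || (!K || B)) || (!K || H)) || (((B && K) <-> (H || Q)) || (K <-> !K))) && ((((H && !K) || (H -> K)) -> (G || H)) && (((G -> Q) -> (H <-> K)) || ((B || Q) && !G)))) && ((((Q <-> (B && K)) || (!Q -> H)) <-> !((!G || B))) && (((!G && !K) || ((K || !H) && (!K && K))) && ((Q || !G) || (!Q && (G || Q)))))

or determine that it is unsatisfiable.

Case K = True: the conjunct (!G && !K) || ((K || !H) && (!K && K)) becomes (!G && False) || (True && False) = False.
Case K = False: the formula simplifies to (((H || !H) -> (G || H)) && (((G -> Q) -> !H) || ((B || Q) && !G))) && (((!Q || (!Q -> H)) <-> !((!G || B))) && (!G && ((Q || !G) || (!Q && (G || Q))))).
  G = True: the conjunct !G is False.
  G = False: simplifies to (((H || !H) -> H) && (!H || (B || Q))) && !((!Q || (!Q -> H))).
    Q = True: the conjunct !((!Q || (!Q -> H))) becomes !((False || True)) = False.
    Q = False: the conjunct !((!Q || (!Q -> H))) becomes !((True || H)) = False.
Both cases fail — unsatisfiable.

No satisfying assignment exists.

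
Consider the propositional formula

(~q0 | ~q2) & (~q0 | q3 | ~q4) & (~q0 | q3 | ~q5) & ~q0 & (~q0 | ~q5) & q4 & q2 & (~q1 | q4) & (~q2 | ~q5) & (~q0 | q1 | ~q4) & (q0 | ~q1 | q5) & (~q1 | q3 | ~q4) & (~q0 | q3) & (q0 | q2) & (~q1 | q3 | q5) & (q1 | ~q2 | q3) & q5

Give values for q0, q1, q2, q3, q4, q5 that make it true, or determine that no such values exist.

Case q0 = True:
  Clause (~q0) is falsified — contradiction.
Case q0 = False:
  (q4) forces q4 = True.
  (q2) forces q2 = True.
  (~q2 | ~q5) forces q5 = False.
  Clause (q5) is falsified — contradiction.
Both cases fail, so the formula is unsatisfiable.

UNSATISFIABLE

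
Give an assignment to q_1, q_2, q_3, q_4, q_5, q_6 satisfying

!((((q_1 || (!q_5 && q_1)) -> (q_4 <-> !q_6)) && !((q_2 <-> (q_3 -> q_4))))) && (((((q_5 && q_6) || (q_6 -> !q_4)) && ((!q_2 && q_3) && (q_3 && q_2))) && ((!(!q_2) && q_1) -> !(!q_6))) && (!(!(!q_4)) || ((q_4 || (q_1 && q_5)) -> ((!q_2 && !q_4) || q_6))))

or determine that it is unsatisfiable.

No satisfying assignment exists.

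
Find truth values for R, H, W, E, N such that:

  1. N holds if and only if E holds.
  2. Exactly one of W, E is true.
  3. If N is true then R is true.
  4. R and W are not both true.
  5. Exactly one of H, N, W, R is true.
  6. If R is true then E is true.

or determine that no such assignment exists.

R = False; H = False; W = True; E = False; N = False

  (1) N=F, E=F — same ✓
  (2) {W, E}: 1 true — exactly one ✓
  (3) N=F ⇒ R: vacuous ✓
  (4) R=F, W=T — not both ✓
  (5) {H, N, W, R}: 1 true — exactly one ✓
  (6) R=F ⇒ E: vacuous ✓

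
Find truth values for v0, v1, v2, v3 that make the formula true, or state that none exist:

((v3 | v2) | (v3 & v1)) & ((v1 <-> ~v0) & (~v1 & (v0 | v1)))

v0=T, v1=F, v2=T, v3=F

  (v3 | v2) | (v3 & v1) = True
    v3 | v2 = True
    v3 & v1 = False
  (v1 <-> ~v0) & (~v1 & (v0 | v1)) = True
    v1 <-> ~v0 = True
      ~v0 = False
    ~v1 & (v0 | v1) = True
      ~v1 = True
      v0 | v1 = True
Both conjuncts True, so the formula holds.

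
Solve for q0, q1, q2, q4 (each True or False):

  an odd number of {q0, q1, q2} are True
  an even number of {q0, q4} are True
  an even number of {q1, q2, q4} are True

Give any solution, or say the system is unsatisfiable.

Adding constraints 1, 2, 3 mod 2: every variable appears an even number of times on the left, so the left side is 0.
But the right sides sum to 1 (mod 2). 0 ≠ 1 — the system is inconsistent.

The formula is unsatisfiable.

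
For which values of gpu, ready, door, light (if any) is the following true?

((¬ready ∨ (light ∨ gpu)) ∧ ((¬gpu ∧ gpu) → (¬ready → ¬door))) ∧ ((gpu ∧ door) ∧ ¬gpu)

Case gpu = True: the conjunct ¬gpu is False.
Case gpu = False: the conjunct gpu is False.
Both cases fail — unsatisfiable.

No satisfying assignment exists.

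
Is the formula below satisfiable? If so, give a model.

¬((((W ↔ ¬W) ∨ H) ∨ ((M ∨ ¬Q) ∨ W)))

M=F; H=F; W=F; Q=T

  ¬((((W ↔ ¬W) ∨ H) ∨ ((M ∨ ¬Q) ∨ W))) = True
    ((W ↔ ¬W) ∨ H) ∨ ((M ∨ ¬Q) ∨ W) = False
      (W ↔ ¬W) ∨ H = False
        W ↔ ¬W = False
          ¬W = True
      (M ∨ ¬Q) ∨ W = False
        M ∨ ¬Q = False
          ¬Q = False
The formula evaluates to True.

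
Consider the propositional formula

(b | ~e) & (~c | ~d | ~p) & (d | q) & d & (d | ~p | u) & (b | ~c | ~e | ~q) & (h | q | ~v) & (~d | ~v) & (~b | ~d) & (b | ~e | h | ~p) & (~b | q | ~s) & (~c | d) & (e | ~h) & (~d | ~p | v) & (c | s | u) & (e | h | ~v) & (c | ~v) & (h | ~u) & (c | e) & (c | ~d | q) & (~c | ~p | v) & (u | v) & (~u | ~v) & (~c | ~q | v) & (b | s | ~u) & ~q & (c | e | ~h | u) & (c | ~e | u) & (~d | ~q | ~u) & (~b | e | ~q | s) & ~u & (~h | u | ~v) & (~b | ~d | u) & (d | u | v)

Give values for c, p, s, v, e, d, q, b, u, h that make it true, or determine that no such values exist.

Case u = True:
  Clause (~u) is falsified — contradiction.
Case u = False:
  (d) forces d = True.
  (~d | ~v) forces v = False.
  Clause (u | v) is falsified — contradiction.
Both cases fail, so the formula is unsatisfiable.

Unsatisfiable — no assignment works.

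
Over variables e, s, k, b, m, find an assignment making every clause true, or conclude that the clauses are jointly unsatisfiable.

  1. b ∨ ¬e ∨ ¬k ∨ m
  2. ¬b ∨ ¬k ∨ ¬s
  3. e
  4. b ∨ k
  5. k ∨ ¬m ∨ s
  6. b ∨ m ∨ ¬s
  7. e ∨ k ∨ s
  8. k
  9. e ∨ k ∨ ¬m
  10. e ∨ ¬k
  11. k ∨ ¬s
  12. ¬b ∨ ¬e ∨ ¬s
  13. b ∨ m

e = True, s = False, k = True, b = False, m = True

Unit clause (e) forces e = True.
Unit clause (k) forces k = True.
Set s = False.
Set b = False.
  then (b ∨ ¬e ∨ ¬k ∨ m) forces m = True.
All clauses satisfied.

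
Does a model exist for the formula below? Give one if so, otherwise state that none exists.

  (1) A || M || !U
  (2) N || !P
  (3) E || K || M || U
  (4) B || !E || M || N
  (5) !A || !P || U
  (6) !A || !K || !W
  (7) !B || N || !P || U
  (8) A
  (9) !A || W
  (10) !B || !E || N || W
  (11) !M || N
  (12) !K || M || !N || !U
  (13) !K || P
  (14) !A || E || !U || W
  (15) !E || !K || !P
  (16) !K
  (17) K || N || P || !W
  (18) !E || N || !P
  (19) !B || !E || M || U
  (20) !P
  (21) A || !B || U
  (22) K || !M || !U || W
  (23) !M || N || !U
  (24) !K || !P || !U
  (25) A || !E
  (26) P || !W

Unsatisfiable

Case P = True:
  Clause (!P) is falsified — contradiction.
Case P = False:
  (A) forces A = True.
  (!A || W) forces W = True.
  Clause (P || !W) is falsified — contradiction.
Both cases fail, so the formula is unsatisfiable.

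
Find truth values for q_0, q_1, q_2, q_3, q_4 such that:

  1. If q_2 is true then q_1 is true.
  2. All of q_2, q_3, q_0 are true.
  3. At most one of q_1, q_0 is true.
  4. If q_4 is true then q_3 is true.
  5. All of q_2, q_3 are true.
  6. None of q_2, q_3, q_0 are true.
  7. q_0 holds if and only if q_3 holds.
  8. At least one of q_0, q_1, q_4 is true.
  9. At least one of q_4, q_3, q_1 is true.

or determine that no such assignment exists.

Case q_0 = True:
  Constraint (6) is violated (q_0=T) — contradiction.
Case q_0 = False:
  Constraint (2) is violated (q_0=F) — contradiction.
Both cases fail — unsatisfiable.

Unsatisfiable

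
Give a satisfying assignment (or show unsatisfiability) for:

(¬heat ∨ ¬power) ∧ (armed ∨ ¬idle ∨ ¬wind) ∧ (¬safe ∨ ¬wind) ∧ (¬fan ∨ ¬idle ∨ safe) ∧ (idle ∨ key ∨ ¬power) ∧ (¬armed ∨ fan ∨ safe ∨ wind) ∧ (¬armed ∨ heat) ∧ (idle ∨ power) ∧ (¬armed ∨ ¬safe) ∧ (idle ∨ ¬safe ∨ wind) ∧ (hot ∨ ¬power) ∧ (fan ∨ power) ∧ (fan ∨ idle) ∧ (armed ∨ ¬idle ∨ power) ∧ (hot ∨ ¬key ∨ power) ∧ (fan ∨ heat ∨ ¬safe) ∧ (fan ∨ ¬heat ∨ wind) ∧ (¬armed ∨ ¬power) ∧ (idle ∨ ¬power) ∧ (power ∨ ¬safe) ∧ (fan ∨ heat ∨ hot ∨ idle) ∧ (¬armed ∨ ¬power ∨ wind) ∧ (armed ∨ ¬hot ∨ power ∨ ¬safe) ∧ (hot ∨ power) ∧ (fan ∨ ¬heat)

fan = True, key = True, hot = True, safe = True, heat = False, power = True, idle = True, armed = False, wind = False

Set fan = True.
Set key = True.
Set hot = True.
Try safe = False:
  (¬fan ∨ ¬idle ∨ safe) forces idle = False.
  (idle ∨ power) forces power = True.
  clause (idle ∨ ¬power) is falsified — backtrack.
So safe = True.
  then (¬safe ∨ ¬wind) forces wind = False.
  then (¬armed ∨ ¬safe) forces armed = False.
  then (idle ∨ ¬safe ∨ wind) forces idle = True.
  then (armed ∨ ¬idle ∨ power) forces power = True.
  then (¬heat ∨ ¬power) forces heat = False.
All clauses satisfied.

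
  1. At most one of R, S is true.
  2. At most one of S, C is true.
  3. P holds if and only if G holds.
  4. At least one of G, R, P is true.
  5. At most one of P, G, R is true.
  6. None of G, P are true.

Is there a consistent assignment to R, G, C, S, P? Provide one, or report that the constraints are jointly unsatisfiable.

R = True, G = False, C = False, S = False, P = False

  (1) {R, S}: 1 true — at most one ✓
  (2) {S, C}: 0 true — at most one ✓
  (3) P=F, G=F — same ✓
  (4) {G, R, P}: 1 true — at least one ✓
  (5) {P, G, R}: 1 true — at most one ✓
  (6) {G, P}: 0 true — none ✓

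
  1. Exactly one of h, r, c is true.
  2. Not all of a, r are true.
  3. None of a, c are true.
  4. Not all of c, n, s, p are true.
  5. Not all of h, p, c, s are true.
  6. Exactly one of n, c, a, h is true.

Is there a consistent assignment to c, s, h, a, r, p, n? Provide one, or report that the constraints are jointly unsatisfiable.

c = False, s = True, h = True, a = False, r = False, p = False, n = False

  (1) {h, r, c}: 1 true — exactly one ✓
  (2) {a, r}: 0/2 true — not all ✓
  (3) {a, c}: 0 true — none ✓
  (4) {c, n, s, p}: 1/4 true — not all ✓
  (5) {h, p, c, s}: 2/4 true — not all ✓
  (6) {n, c, a, h}: 1 true — exactly one ✓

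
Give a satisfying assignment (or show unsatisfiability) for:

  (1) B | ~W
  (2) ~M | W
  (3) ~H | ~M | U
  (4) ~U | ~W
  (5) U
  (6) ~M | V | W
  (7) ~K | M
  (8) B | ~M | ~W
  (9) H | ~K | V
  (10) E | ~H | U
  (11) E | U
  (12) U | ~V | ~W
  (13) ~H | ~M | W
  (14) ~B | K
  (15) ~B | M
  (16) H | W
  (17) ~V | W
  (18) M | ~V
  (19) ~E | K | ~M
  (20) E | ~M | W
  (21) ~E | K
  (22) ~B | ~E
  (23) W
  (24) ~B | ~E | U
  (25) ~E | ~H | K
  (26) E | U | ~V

No satisfying assignment exists.

Case U = True:
  (~U | ~W) forces W = False.
  Clause (W) is falsified — contradiction.
Case U = False:
  Clause (U) is falsified — contradiction.
Both cases fail, so the formula is unsatisfiable.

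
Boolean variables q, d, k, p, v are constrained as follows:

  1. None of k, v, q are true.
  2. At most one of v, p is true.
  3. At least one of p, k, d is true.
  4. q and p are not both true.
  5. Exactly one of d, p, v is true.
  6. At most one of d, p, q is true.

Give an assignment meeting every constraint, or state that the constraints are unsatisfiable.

q=F; d=F; k=F; p=T; v=F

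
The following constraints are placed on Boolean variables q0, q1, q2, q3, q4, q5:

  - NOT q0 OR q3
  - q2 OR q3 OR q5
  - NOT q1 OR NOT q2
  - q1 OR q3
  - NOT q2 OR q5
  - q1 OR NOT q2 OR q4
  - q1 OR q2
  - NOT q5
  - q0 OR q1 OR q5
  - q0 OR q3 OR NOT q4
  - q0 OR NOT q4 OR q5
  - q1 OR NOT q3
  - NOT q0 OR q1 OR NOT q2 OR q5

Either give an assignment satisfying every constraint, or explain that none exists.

q0 = True, q1 = True, q2 = False, q3 = True, q4 = True, q5 = False

Unit clause (NOT q5) forces q5 = False.
In (NOT q2 OR q5) only NOT q2 is left, so q2 = False.
In (q1 OR q2) only q1 is left, so q1 = True.
In (q2 OR q3 OR q5) only q3 is left, so q3 = True.
Set q0 = True.
Set q4 = True.
All clauses satisfied.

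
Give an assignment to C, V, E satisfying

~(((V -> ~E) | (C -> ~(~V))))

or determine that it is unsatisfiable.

Unsatisfiable — no assignment works.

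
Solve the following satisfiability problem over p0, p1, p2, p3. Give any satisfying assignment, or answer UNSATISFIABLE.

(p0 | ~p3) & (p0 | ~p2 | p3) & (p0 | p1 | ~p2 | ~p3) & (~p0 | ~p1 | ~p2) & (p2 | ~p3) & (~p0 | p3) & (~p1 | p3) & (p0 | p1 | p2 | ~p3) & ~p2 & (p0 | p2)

No satisfying assignment exists.

Case p2 = True:
  Clause (~p2) is falsified — contradiction.
Case p2 = False:
  (p2 | ~p3) forces p3 = False.
  (~p0 | p3) forces p0 = False.
  Clause (p0 | p2) is falsified — contradiction.
Both cases fail, so the formula is unsatisfiable.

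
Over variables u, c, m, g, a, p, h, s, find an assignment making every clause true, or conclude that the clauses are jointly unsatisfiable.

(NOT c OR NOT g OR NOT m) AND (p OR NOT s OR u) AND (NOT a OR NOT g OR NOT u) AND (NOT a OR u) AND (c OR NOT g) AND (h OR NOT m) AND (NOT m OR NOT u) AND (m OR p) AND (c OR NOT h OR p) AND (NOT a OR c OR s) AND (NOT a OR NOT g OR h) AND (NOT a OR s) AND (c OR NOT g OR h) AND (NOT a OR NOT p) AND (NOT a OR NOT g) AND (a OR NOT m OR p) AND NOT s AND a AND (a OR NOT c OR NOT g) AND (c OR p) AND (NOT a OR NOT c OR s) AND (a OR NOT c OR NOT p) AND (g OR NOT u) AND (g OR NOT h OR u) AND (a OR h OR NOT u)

Case s = True:
  Clause (NOT s) is falsified — contradiction.
Case s = False:
  (NOT a OR s) forces a = False.
  Clause (a) is falsified — contradiction.
Both cases fail, so the formula is unsatisfiable.

Unsatisfiable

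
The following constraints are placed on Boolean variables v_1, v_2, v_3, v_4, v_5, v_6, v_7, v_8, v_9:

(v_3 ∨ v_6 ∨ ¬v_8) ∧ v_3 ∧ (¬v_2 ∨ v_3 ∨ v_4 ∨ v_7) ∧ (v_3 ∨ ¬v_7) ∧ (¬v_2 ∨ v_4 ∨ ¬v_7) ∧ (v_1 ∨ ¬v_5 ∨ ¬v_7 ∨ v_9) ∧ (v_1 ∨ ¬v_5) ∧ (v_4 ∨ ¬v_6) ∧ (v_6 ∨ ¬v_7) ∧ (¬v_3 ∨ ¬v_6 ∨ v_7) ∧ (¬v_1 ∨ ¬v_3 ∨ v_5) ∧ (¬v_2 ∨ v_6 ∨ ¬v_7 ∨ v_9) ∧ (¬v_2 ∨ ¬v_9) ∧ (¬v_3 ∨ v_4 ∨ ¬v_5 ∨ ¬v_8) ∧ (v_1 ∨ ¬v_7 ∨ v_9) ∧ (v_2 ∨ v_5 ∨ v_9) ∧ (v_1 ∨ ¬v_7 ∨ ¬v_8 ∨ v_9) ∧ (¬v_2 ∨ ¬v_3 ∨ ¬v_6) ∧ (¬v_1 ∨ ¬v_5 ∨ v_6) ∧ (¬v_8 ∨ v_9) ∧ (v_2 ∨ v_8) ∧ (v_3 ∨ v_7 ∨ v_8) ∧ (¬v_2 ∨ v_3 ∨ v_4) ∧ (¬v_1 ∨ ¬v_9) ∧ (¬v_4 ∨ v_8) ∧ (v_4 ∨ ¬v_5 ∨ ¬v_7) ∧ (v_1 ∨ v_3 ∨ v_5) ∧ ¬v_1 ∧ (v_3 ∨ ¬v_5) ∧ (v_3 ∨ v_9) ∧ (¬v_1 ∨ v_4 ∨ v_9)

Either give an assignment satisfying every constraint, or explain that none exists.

Unit clause (v_3) forces v_3 = True.
Unit clause (¬v_1) forces v_1 = False.
In (v_1 ∨ ¬v_5) only ¬v_5 is left, so v_5 = False.
Set v_2 = False.
  then (v_2 ∨ v_5 ∨ v_9) forces v_9 = True.
  then (v_2 ∨ v_8) forces v_8 = True.
Set v_4 = False.
  then (v_4 ∨ ¬v_6) forces v_6 = False.
  then (v_6 ∨ ¬v_7) forces v_7 = False.
All clauses satisfied.

v_1 = False, v_2 = False, v_3 = True, v_4 = False, v_5 = False, v_6 = False, v_7 = False, v_8 = True, v_9 = True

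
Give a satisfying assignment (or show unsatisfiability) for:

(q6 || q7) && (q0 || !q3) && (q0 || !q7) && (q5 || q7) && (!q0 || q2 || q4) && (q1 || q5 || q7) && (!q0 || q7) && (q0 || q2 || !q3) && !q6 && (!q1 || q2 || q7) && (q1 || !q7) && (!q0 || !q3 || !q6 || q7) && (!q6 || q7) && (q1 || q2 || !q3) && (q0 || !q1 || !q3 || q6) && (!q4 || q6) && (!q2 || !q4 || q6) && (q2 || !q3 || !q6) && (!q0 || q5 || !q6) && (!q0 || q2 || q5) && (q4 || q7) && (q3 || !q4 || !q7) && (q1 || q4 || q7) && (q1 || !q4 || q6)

Unit clause (!q6) forces q6 = False.
In (!q4 || q6) only !q4 is left, so q4 = False.
In (q4 || q7) only q7 is left, so q7 = True.
In (q0 || !q7) only q0 is left, so q0 = True.
In (!q0 || q2 || q4) only q2 is left, so q2 = True.
In (q1 || !q7) only q1 is left, so q1 = True.
Set q3 = False.
Set q5 = True.
All clauses satisfied.

q0: True, q1: True, q2: True, q3: False, q4: False, q5: True, q6: False, q7: True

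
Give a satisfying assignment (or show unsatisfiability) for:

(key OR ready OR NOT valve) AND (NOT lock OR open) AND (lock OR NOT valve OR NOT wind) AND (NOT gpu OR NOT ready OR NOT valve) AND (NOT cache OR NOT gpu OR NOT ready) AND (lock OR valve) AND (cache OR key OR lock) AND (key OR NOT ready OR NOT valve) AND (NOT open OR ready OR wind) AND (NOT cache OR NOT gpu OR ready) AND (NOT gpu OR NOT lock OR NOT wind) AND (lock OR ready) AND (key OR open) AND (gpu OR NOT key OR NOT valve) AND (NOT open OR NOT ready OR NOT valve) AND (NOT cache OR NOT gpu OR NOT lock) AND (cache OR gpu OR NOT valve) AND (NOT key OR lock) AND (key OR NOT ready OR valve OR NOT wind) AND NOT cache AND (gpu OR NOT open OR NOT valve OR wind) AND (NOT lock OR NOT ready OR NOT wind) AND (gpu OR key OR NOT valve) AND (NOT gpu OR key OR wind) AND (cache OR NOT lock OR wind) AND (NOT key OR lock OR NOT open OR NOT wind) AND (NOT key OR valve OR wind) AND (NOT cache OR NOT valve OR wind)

Unit clause (NOT cache) forces cache = False.
Set gpu = False.
  then (cache OR gpu OR NOT valve) forces valve = False.
  then (lock OR valve) forces lock = True.
  then (cache OR NOT lock OR wind) forces wind = True.
  then (NOT lock OR open) forces open = True.
  then (NOT lock OR NOT ready OR NOT wind) forces ready = False.
Set key = False.
All clauses satisfied.

gpu: False; lock: True; cache: False; open: True; wind: True; valve: False; ready: False; key: False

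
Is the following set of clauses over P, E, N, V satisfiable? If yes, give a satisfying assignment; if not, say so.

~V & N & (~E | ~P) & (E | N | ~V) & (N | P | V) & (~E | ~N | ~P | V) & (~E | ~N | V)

P = True, E = False, N = True, V = False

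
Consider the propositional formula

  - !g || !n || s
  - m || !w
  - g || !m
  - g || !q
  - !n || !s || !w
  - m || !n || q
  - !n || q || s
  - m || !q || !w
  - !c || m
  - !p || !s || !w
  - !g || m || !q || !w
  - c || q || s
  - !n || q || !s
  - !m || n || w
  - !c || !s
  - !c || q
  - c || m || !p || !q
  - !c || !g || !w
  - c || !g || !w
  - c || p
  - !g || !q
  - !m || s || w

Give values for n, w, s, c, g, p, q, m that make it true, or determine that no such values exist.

Set n = False.
Set w = False.
  then (!m || n || w) forces m = False.
  then (!c || m) forces c = False.
  then (c || p) forces p = True.
  then (c || m || !p || !q) forces q = False.
  then (c || q || s) forces s = True.
Set g = False.
All clauses satisfied.

n: False, w: False, s: True, c: False, g: False, p: True, q: False, m: False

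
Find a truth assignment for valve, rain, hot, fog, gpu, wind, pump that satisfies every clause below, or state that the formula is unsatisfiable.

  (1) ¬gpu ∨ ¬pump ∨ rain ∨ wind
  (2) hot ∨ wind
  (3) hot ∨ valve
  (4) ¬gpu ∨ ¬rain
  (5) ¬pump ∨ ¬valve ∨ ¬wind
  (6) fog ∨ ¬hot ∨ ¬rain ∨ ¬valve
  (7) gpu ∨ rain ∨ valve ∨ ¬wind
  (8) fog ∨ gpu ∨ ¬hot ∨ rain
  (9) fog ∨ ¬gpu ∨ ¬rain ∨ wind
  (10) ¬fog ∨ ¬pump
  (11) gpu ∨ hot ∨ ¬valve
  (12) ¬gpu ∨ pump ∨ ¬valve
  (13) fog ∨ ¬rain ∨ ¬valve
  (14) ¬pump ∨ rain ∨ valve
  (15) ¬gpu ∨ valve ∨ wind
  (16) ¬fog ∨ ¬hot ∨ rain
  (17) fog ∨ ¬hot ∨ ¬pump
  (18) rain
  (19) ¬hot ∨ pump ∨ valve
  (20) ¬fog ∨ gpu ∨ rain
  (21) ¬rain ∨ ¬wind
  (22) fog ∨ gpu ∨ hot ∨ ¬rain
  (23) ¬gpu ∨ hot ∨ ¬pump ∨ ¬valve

valve = True; rain = True; hot = True; fog = True; gpu = False; wind = False; pump = False

Unit clause (rain) forces rain = True.
In (¬rain ∨ ¬wind) only ¬wind is left, so wind = False.
In (hot ∨ wind) only hot is left, so hot = True.
In (¬gpu ∨ ¬rain) only ¬gpu is left, so gpu = False.
Try valve = False:
  (¬hot ∨ pump ∨ valve) forces pump = True.
  (¬fog ∨ ¬pump) forces fog = False.
  clause (fog ∨ ¬hot ∨ ¬pump) is falsified — backtrack.
So valve = True.
  then (fog ∨ ¬hot ∨ ¬rain ∨ ¬valve) forces fog = True.
  then (¬fog ∨ ¬pump) forces pump = False.
All clauses satisfied.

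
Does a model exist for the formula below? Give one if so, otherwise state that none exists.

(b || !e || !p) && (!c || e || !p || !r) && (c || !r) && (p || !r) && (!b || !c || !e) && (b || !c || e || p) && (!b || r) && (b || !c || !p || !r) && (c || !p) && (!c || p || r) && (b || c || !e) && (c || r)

Try c = False:
  (c || !r) forces r = False.
  clause (c || r) is falsified — backtrack.
So c = True.
Set b = False.
Try e = True:
  (b || !e || !p) forces p = False.
  (p || !r) forces r = False.
  clause (!c || p || r) is falsified — backtrack.
So e = False.
  then (b || !c || e || p) forces p = True.
  then (b || !c || !p || !r) forces r = False.
All clauses satisfied.

c = True, b = False, e = False, r = False, p = True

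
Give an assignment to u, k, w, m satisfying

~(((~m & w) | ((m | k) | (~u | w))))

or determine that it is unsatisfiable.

u = True; k = False; w = False; m = False

  ~(((~m & w) | ((m | k) | (~u | w)))) = True
    (~m & w) | ((m | k) | (~u | w)) = False
      ~m & w = False
        ~m = True
      (m | k) | (~u | w) = False
        m | k = False
        ~u | w = False
          ~u = False
The formula evaluates to True.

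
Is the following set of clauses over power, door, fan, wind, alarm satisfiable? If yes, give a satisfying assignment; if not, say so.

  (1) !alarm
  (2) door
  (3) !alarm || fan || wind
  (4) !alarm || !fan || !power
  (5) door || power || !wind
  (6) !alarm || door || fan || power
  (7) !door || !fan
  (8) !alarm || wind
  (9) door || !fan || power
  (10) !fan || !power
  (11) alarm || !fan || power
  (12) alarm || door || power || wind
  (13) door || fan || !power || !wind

Unit clause (!alarm) forces alarm = False.
Unit clause (door) forces door = True.
In (!door || !fan) only !fan is left, so fan = False.
Set power = True.
Set wind = False.
All clauses satisfied.

power=T, door=T, fan=F, wind=F, alarm=F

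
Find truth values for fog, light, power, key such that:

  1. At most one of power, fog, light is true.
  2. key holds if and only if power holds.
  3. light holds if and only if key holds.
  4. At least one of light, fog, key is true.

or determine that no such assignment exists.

fog=T, light=F, power=F, key=F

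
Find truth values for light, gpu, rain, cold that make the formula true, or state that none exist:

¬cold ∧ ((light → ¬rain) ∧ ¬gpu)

light: False; gpu: False; rain: False; cold: False

  ¬cold = True
  (light → ¬rain) ∧ ¬gpu = True
    light → ¬rain = True
      ¬rain = True
    ¬gpu = True
Both conjuncts True, so the formula holds.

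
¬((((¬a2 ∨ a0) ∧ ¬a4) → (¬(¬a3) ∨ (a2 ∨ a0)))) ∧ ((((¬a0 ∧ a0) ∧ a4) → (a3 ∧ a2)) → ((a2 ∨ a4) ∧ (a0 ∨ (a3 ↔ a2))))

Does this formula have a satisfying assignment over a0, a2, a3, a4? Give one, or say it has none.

Case a0 = True: the conjunct ¬((((¬a2 ∨ a0) ∧ ¬a4) → (¬(¬a3) ∨ (a2 ∨ a0)))) becomes ¬((¬a4 → True)) = False.
Case a0 = False: the formula simplifies to ¬(((¬a2 ∧ ¬a4) → (¬(¬a3) ∨ a2))) ∧ ((a2 ∨ a4) ∧ (a3 ↔ a2)).
  a2 = True: the conjunct ¬(((¬a2 ∧ ¬a4) → (¬(¬a3) ∨ a2))) becomes ¬((False → True)) = False.
  a2 = False: simplifies to ¬((¬a4 → ¬(¬a3))) ∧ (a4 ∧ ¬a3).
    a4 = True: the conjunct ¬((¬a4 → ¬(¬a3))) becomes ¬((False → ¬(¬a3))) = False.
    a4 = False: the conjunct a4 is False.
Both cases fail — unsatisfiable.

No satisfying assignment exists.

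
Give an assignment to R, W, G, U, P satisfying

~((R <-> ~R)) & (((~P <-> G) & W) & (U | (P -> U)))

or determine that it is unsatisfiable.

R = False; W = True; G = True; U = False; P = False

  ~((R <-> ~R)) = True
    R <-> ~R = False
      ~R = True
  ((~P <-> G) & W) & (U | (P -> U)) = True
    (~P <-> G) & W = True
      ~P <-> G = True
        ~P = True
    U | (P -> U) = True
      P -> U = True
Both conjuncts True, so the formula holds.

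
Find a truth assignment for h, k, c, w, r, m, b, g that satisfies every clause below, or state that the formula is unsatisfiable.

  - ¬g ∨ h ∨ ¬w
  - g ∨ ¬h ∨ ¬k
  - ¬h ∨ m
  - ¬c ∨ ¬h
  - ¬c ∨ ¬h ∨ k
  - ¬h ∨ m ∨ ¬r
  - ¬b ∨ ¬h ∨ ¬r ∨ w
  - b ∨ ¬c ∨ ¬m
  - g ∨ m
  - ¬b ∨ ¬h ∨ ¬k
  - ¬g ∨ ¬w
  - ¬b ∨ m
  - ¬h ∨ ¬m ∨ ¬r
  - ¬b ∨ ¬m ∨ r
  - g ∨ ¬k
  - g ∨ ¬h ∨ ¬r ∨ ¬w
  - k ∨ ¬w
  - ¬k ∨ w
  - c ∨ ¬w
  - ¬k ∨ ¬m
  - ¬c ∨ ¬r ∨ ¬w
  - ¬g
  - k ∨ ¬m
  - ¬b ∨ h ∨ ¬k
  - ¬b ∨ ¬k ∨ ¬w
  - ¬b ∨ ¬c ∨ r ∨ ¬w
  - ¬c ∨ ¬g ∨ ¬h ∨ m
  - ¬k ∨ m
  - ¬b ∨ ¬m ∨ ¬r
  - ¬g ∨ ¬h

Case g = True:
  Clause (¬g) is falsified — contradiction.
Case g = False:
  (g ∨ m) forces m = True.
  (g ∨ ¬k) forces k = False.
  Clause (k ∨ ¬m) is falsified — contradiction.
Both cases fail, so the formula is unsatisfiable.

UNSATISFIABLE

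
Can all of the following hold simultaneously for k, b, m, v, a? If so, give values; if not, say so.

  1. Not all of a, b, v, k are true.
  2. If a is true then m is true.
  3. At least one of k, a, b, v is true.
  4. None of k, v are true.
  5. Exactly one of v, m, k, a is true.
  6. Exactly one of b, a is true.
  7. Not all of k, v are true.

k = False, b = True, m = True, v = False, a = False

  (1) {a, b, v, k}: 1/4 true — not all ✓
  (2) a=F ⇒ m: vacuous ✓
  (3) {k, a, b, v}: 1 true — at least one ✓
  (4) {k, v}: 0 true — none ✓
  (5) {v, m, k, a}: 1 true — exactly one ✓
  (6) {b, a}: 1 true — exactly one ✓
  (7) {k, v}: 0/2 true — not all ✓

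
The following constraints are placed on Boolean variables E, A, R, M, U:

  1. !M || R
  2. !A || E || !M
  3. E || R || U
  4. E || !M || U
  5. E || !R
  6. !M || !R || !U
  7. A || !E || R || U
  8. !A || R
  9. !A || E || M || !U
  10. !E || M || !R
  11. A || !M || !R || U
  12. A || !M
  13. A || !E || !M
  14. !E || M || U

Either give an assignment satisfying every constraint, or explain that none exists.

E = True; A = True; R = True; M = True; U = False

Set E = True.
Set A = True.
  then (!A || R) forces R = True.
  then (!E || M || !R) forces M = True.
  then (!M || !R || !U) forces U = False.
All clauses satisfied.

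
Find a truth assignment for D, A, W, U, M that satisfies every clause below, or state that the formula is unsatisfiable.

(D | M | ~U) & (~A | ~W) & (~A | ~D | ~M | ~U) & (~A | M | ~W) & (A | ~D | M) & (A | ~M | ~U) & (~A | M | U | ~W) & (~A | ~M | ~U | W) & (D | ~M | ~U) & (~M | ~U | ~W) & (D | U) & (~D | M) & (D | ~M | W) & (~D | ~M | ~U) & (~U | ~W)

D = True, A = False, W = False, U = False, M = True

Set D = True.
  then (~D | M) forces M = True.
  then (~D | ~M | ~U) forces U = False.
Set A = False.
Set W = False.
All clauses satisfied.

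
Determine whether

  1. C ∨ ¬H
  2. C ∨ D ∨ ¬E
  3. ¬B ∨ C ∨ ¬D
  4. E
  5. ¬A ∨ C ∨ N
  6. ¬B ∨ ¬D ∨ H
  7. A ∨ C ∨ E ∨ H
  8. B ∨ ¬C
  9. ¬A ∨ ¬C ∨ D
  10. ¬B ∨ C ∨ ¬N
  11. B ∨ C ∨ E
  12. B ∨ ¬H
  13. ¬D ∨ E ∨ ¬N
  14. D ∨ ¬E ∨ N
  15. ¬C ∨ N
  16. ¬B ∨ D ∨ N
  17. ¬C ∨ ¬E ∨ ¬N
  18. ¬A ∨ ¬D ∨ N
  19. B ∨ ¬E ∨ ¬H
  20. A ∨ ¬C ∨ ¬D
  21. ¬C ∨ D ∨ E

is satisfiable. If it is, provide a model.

E = True, C = False, A = False, N = False, H = False, B = False, D = True

Unit clause (E) forces E = True.
Try C = True:
  (B ∨ ¬C) forces B = True.
  (¬C ∨ N) forces N = True.
  clause (¬C ∨ ¬E ∨ ¬N) is falsified — backtrack.
So C = False.
  then (C ∨ ¬H) forces H = False.
  then (C ∨ D ∨ ¬E) forces D = True.
  then (¬B ∨ C ∨ ¬D) forces B = False.
Set A = False.
Set N = False.
All clauses satisfied.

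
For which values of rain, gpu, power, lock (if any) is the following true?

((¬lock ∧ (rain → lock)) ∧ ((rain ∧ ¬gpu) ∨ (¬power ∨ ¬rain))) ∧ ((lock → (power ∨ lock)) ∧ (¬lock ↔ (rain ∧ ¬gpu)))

Case lock = True: the conjunct ¬lock is False.
Case lock = False: the formula simplifies to (¬rain ∧ ((rain ∧ ¬gpu) ∨ (¬power ∨ ¬rain))) ∧ (rain ∧ ¬gpu).
  rain = True: the conjunct ¬rain is False.
  rain = False: the conjunct rain is False.
Both cases fail — unsatisfiable.

Unsatisfiable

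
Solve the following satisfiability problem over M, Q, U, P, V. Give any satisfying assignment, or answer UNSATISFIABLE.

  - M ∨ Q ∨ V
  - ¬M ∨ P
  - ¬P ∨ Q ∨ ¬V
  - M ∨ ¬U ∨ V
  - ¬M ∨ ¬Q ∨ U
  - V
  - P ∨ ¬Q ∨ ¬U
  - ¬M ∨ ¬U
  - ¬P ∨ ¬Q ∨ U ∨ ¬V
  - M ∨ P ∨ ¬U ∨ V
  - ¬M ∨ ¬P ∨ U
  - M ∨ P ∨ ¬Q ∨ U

Unit clause (V) forces V = True.
Try M = True:
  (¬M ∨ P) forces P = True.
  (¬P ∨ Q ∨ ¬V) forces Q = True.
  (¬M ∨ ¬Q ∨ U) forces U = True.
  clause (¬M ∨ ¬U) is falsified — backtrack.
So M = False.
Set Q = False.
  then (¬P ∨ Q ∨ ¬V) forces P = False.
Set U = False.
All clauses satisfied.

M = False, Q = False, U = False, P = False, V = True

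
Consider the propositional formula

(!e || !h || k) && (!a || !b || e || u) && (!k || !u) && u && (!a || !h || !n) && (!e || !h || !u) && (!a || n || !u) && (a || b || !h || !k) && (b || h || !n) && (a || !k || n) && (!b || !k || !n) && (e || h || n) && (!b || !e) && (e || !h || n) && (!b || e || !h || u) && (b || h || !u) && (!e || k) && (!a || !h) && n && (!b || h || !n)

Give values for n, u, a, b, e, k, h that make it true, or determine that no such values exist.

Unit clause (u) forces u = True.
Unit clause (n) forces n = True.
In (!k || !u) only !k is left, so k = False.
In (!e || k) only !e is left, so e = False.
Try a = True:
  (!a || !h || !n) forces h = False.
  (b || h || !n) forces b = True.
  clause (!b || h || !n) is falsified — backtrack.
So a = False.
Set b = False.
  then (b || h || !n) forces h = True.
All clauses satisfied.

n = True, u = True, a = False, b = False, e = False, k = False, h = True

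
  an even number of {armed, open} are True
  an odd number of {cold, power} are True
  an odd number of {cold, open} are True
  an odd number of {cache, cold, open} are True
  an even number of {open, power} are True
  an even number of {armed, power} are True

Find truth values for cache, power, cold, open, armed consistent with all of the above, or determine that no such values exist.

cache = False, power = False, cold = True, open = False, armed = False

{armed, open}: 0 true → even ✓
{cold, power}: 1 true → odd ✓
{cold, open}: 1 true → odd ✓
{cache, cold, open}: 1 true → odd ✓
{open, power}: 0 true → even ✓
{armed, power}: 0 true → even ✓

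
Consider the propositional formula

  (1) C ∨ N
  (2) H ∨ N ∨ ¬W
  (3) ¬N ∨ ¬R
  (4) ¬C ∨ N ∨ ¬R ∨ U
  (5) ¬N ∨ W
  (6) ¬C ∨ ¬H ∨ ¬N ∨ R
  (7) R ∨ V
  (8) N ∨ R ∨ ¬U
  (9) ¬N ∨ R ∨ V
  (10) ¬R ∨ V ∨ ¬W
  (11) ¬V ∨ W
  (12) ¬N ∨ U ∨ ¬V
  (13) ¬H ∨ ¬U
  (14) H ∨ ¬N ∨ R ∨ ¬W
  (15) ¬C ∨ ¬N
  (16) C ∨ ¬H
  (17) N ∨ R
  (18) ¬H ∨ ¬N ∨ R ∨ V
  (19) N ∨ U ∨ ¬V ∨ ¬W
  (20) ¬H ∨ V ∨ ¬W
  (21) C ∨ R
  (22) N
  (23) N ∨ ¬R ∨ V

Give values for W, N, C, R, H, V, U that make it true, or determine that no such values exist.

Unsatisfiable — no assignment works.

Case C = True:
  (¬C ∨ ¬N) forces N = False.
  Clause (N) is falsified — contradiction.
Case C = False:
  (C ∨ N) forces N = True.
  (¬N ∨ ¬R) forces R = False.
  Clause (C ∨ R) is falsified — contradiction.
Both cases fail, so the formula is unsatisfiable.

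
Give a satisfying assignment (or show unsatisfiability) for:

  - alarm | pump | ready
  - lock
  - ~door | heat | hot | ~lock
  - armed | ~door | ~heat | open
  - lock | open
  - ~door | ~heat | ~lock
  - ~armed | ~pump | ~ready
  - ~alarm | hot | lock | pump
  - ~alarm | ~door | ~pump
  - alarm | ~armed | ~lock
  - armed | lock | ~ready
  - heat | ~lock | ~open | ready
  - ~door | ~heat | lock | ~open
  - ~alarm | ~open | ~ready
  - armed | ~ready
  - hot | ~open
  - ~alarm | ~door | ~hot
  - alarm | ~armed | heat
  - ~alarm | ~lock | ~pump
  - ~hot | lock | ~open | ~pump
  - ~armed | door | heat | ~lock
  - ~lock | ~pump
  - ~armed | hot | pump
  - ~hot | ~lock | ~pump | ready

lock = True, door = False, armed = False, heat = False, ready = False, hot = True, open = False, alarm = True, pump = False

Unit clause (lock) forces lock = True.
In (~lock | ~pump) only ~pump is left, so pump = False.
Set door = False.
Set armed = False.
  then (armed | ~ready) forces ready = False.
  then (alarm | pump | ready) forces alarm = True.
Set heat = False.
  then (heat | ~lock | ~open | ready) forces open = False.
Set hot = True.
All clauses satisfied.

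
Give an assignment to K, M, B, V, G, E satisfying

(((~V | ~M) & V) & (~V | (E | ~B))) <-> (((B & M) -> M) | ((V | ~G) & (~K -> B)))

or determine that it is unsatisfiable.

K: True, M: False, B: False, V: True, G: True, E: True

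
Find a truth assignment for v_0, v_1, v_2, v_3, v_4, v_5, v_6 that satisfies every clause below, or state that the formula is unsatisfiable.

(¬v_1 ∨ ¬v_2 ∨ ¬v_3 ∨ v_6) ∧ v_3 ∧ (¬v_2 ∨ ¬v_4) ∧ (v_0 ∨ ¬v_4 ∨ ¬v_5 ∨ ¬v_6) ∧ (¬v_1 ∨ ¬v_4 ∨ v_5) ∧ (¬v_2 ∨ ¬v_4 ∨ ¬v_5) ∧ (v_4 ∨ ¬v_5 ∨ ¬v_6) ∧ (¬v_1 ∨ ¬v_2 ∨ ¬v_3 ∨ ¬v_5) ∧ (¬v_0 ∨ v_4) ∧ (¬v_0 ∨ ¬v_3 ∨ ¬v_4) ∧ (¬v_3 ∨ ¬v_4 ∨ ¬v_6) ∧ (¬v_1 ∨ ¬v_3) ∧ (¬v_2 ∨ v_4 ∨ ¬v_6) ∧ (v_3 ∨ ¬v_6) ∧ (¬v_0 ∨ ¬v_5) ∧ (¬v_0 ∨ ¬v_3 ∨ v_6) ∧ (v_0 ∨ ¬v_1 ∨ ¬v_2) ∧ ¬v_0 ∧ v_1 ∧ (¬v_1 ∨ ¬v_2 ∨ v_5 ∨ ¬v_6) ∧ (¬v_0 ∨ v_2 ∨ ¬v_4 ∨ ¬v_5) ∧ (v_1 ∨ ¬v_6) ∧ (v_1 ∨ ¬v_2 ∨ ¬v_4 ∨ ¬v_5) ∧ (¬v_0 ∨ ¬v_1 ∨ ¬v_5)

Unsatisfiable

Case v_1 = True:
  (v_3) forces v_3 = True.
  Clause (¬v_1 ∨ ¬v_3) is falsified — contradiction.
Case v_1 = False:
  Clause (v_1) is falsified — contradiction.
Both cases fail, so the formula is unsatisfiable.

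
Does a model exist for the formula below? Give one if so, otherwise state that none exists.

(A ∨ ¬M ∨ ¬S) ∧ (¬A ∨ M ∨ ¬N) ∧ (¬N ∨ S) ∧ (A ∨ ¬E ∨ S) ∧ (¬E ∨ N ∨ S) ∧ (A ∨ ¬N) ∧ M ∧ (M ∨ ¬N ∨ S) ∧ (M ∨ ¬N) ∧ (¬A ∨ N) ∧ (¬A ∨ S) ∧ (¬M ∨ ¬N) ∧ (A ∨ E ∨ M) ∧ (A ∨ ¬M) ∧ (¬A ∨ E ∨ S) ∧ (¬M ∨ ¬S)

Case M = True:
  (¬M ∨ ¬N) forces N = False.
  (¬A ∨ N) forces A = False.
  Clause (A ∨ ¬M) is falsified — contradiction.
Case M = False:
  Clause (M) is falsified — contradiction.
Both cases fail, so the formula is unsatisfiable.

Unsatisfiable — no assignment works.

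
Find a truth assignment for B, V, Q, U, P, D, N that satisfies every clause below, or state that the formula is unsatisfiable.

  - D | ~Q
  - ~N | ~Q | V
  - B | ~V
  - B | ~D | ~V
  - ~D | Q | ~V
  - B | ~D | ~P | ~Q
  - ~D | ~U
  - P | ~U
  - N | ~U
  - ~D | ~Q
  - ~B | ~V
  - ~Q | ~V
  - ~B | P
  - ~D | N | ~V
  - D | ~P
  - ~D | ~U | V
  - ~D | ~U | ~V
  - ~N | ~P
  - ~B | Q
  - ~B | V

B = False, V = False, Q = False, U = False, P = False, D = False, N = True

Set B = False.
  then (B | ~V) forces V = False.
Try Q = True:
  (D | ~Q) forces D = True.
  clause (~D | ~Q) is falsified — backtrack.
So Q = False.
Try U = True:
  (~D | ~U) forces D = False.
  (P | ~U) forces P = True.
  clause (D | ~P) is falsified — backtrack.
So U = False.
Set P = False.
Set D = False.
Set N = True.
All clauses satisfied.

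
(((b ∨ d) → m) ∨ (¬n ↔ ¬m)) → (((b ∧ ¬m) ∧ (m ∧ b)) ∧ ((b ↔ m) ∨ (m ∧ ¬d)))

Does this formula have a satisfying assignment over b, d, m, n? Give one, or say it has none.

b=F, d=T, m=F, n=T

  (((b ∨ d) → m) ∨ (¬n ↔ ¬m)) → (((b ∧ ¬m) ∧ (m ∧ b)) ∧ ((b ↔ m) ∨ (m ∧ ¬d))) = True
    ((b ∨ d) → m) ∨ (¬n ↔ ¬m) = False
      (b ∨ d) → m = False
        b ∨ d = True
      ¬n ↔ ¬m = False
        ¬n = False
        ¬m = True
    ((b ∧ ¬m) ∧ (m ∧ b)) ∧ ((b ↔ m) ∨ (m ∧ ¬d)) = False
      (b ∧ ¬m) ∧ (m ∧ b) = False
        b ∧ ¬m = False
          ¬m = True
        m ∧ b = False
      (b ↔ m) ∨ (m ∧ ¬d) = True
        b ↔ m = True
        m ∧ ¬d = False
          ¬d = False
The formula evaluates to True.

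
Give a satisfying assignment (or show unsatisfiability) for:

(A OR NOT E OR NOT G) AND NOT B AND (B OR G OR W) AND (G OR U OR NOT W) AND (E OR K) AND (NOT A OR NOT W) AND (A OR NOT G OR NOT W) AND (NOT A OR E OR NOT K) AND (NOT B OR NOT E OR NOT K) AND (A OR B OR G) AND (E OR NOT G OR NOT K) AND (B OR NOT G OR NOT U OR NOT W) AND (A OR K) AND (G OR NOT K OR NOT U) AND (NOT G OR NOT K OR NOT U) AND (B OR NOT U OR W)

E: True, U: False, B: False, A: True, G: True, W: False, K: True

Unit clause (NOT B) forces B = False.
Set E = True.
Try U = True:
  (B OR NOT U OR W) forces W = True.
  (NOT A OR NOT W) forces A = False.
  (A OR NOT E OR NOT G) forces G = False.
  clause (A OR B OR G) is falsified — backtrack.
So U = False.
Set A = True.
  then (NOT A OR NOT W) forces W = False.
  then (B OR G OR W) forces G = True.
Set K = True.
All clauses satisfied.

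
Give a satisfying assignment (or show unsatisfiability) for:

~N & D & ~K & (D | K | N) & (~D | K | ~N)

Unit clause (~N) forces N = False.
Unit clause (D) forces D = True.
Unit clause (~K) forces K = False.
All clauses satisfied.

K = False, N = False, D = True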